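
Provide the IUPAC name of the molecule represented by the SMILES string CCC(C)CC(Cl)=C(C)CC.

4-chloro-3,6-dimethyloct-3-ene

The longest chain bearing the multiple bond is 8 carbons long (octane).
A C=C double bond in the chain gives the infix -ene-.
The numbering direction is chosen so that numbering from this end puts the double bond at C-3 rather than C-5.
With this numbering: the double bond between C-3 and C-4; a chloro group at C-4; methyl groups at C-3 and C-6.
The substituents are ordered alphabetically, ignoring any di-/tri- multipliers.
Putting it together: 4-chloro-3,6-dimethyloct-3-ene.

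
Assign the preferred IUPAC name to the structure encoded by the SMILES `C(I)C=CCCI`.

The longest chain bearing the multiple bond is 5 carbons long (pentane).
There is one C=C double bond, indicated by the ending -ene.
The numbering direction is chosen so that numbering from this end puts the double bond at C-2 rather than C-3.
This places the double bond between C-2 and C-3; iodo groups at C-1 and C-5.
Putting it together: 1,5-diiodopent-2-ene.

1,5-diiodopent-2-ene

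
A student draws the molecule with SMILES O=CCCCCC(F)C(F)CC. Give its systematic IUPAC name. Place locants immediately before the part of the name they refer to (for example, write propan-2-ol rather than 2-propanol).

6,7-difluorononanal

Counting along the main chain through the –CHO group gives 9 carbons: the parent is nonane.
An aldehyde (terminal –CHO) is the principal characteristic group, giving the suffix -al.
Choose the numbering such that the aldehyde carbon is C-1 by definition.
That gives fluoro groups at C-6 and C-7.
The name is 6,7-difluorononanal.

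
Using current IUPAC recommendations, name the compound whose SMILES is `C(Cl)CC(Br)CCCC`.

3-bromo-1-chloroheptane

The longest carbon chain is 7 atoms: the parent is heptane.
Number the chain so that the substituent locant set {1,3} is lower than {5,7} at the first point of difference.
This places a bromo group at C-3; a chloro group at C-1.
Substituent prefixes are cited in alphabetical order (multiplying prefixes like di-/tri- are ignored for ordering).
Putting it together: 3-bromo-1-chloroheptane.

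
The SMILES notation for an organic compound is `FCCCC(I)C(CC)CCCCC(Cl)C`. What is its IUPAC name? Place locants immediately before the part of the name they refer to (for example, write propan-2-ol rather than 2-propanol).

The parent chain contains 11 carbons (undecane).
Number the chain so that the substituent locant set {1,4,5,10} is lower than {2,7,8,11} at the first point of difference.
With this numbering: a chloro group at C-10; an ethyl group at C-5; a fluoro group at C-1; an iodo group at C-4.
Prefixes are listed alphabetically: chloro, ethyl, fluoro, iodo.
Assembling the pieces gives 10-chloro-5-ethyl-1-fluoro-4-iodoundecane.

10-chloro-5-ethyl-1-fluoro-4-iodoundecane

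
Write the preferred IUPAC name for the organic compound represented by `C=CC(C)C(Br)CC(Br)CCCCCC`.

4,6-dibromo-3-methyldodec-1-ene

The longest chain bearing the multiple bond is 12 carbons long (dodecane).
There is one C=C double bond, indicated by the ending -ene.
Choose the numbering such that numbering from this end puts the double bond at C-1 rather than C-11.
With this numbering: the double bond between C-1 and C-2; bromo groups at C-4 and C-6; a methyl group at C-3.
Prefixes are listed alphabetically: bromo, methyl.
Putting it together: 4,6-dibromo-3-methyldodec-1-ene.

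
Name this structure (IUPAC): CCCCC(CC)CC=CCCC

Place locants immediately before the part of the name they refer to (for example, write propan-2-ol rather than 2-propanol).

The longest chain bearing the multiple bond is 11 carbons long (undecane).
A C=C double bond in the chain gives the infix -ene-.
Number the chain so that numbering from this end puts the double bond at C-4 rather than C-7.
With this numbering: the double bond between C-4 and C-5; an ethyl group at C-7.
The name is 7-ethylundec-4-ene.

7-ethylundec-4-ene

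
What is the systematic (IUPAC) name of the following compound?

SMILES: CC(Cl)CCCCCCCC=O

The longest carbon chain that includes the –CHO group has 10 carbons, so the parent hydride is decane.
The principal characteristic group is an aldehyde (terminal –CHO), named with the suffix -al.
The numbering direction is chosen so that the aldehyde carbon is C-1 by definition.
That gives a chloro group at C-9.
The name is 9-chlorodecanal.

9-chlorodecanal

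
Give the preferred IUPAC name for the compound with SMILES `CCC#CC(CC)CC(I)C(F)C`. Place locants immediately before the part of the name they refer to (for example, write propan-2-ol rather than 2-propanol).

The longest chain bearing the multiple bond is 9 carbons long (nonane).
The chain contains a C≡C triple bond, so the unsaturation ending is -yne.
Number the chain so that numbering from this end puts the triple bond at C-3 rather than C-6.
This places the triple bond between C-3 and C-4; an ethyl group at C-5; a fluoro group at C-8; an iodo group at C-7.
Substituent prefixes are cited in alphabetical order (multiplying prefixes like di-/tri- are ignored for ordering).
The name is 5-ethyl-8-fluoro-7-iodonon-3-yne.

5-ethyl-8-fluoro-7-iodonon-3-yne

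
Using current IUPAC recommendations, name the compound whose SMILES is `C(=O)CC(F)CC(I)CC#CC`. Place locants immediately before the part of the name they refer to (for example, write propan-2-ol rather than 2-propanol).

The longest chain bearing the –CHO group and the multiple bond is 9 carbons long (nonane).
The highest-priority functional group is an aldehyde (terminal –CHO), so the name ends in -al.
There is one C≡C triple bond, indicated by the ending -yne.
Number the chain so that the aldehyde carbon is C-1 by definition.
That gives the triple bond between C-7 and C-8; a fluoro group at C-3; an iodo group at C-5.
Substituent prefixes are cited in alphabetical order (multiplying prefixes like di-/tri- are ignored for ordering).
The name is 3-fluoro-5-iodonon-7-ynal.

3-fluoro-5-iodonon-7-ynal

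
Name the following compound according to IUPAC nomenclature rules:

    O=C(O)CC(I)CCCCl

6-chloro-3-iodohexanoic acid

The longest carbon chain that includes the –COOH group has 6 carbons, so the parent hydride is hexane.
A carboxylic acid (terminal –COOH) is the principal characteristic group, giving the suffix -oic acid.
The numbering direction is chosen so that the carboxylic acid carbon is C-1 by definition.
That gives a chloro group at C-6; an iodo group at C-3.
The substituents are ordered alphabetically, ignoring any di-/tri- multipliers.
Assembling the pieces gives 6-chloro-3-iodohexanoic acid.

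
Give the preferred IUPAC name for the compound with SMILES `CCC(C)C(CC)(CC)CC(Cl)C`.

2-chloro-4,4-diethyl-5-methylheptane

The longest carbon chain is 7 atoms: the parent is heptane.
The numbering direction is chosen so that the substituent locant set {2,4,4,5} is lower than {3,4,4,6} at the first point of difference.
This places a chloro group at C-2; two ethyl groups at C-4; a methyl group at C-5.
The substituents are ordered alphabetically, ignoring any di-/tri- multipliers.
Putting it together: 2-chloro-4,4-diethyl-5-methylheptane.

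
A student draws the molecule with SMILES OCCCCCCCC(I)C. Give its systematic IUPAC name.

Counting along the main chain through the –OH group gives 9 carbons: the parent is nonane.
The principal characteristic group is an alcohol (–OH), named with the suffix -ol.
Number the chain so that numbering from this end puts the hydroxyl group at C-1 rather than C-9.
With this numbering: the hydroxyl at C-1; an iodo group at C-8.
Assembling the pieces gives 8-iodononan-1-ol.

8-iodononan-1-ol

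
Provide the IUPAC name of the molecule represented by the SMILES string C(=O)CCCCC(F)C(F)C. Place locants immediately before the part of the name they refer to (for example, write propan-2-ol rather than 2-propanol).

6,7-difluorooctanal

Counting along the main chain through the –CHO group gives 8 carbons: the parent is octane.
An aldehyde (terminal –CHO) is the principal characteristic group, giving the suffix -al.
Number the chain so that the aldehyde carbon is C-1 by definition.
This places fluoro groups at C-6 and C-7.
Putting it together: 6,7-difluorooctanal.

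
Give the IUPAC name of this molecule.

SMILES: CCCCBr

The longest carbon chain is 4 atoms: the parent is butane.
Number the chain so that the substituent locant set {1} is lower than {4} at the first point of difference.
This places a bromo group at C-1.
Putting it together: 1-bromobutane.

1-bromobutane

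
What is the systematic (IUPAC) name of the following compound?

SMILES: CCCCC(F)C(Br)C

The parent chain contains 7 carbons (heptane).
The numbering direction is chosen so that the substituent locant set {2,3} is lower than {5,6} at the first point of difference.
This places a bromo group at C-2; a fluoro group at C-3.
Prefixes are listed alphabetically: bromo, fluoro.
Assembling the pieces gives 2-bromo-3-fluoroheptane.

2-bromo-3-fluoroheptane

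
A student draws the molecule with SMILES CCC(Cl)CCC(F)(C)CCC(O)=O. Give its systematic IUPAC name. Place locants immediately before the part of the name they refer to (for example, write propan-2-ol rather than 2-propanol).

The longest chain bearing the –COOH group is 9 carbons long (nonane).
A carboxylic acid (terminal –COOH) is the principal characteristic group, giving the suffix -oic acid.
The numbering direction is chosen so that the carboxylic acid carbon is C-1 by definition.
That gives a chloro group at C-7; a fluoro group at C-4; a methyl group at C-4.
The substituents are ordered alphabetically, ignoring any di-/tri- multipliers.
Putting it together: 7-chloro-4-fluoro-4-methylnonanoic acid.

7-chloro-4-fluoro-4-methylnonanoic acid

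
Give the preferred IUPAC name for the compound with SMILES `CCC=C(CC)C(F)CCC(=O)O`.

The longest chain bearing the –COOH group and the multiple bond is 8 carbons long (octane).
The principal characteristic group is a carboxylic acid (terminal –COOH), named with the suffix -oic acid.
A C=C double bond in the chain gives the infix -ene-.
Choose the numbering such that the carboxylic acid carbon is C-1 by definition.
This places the double bond between C-5 and C-6; an ethyl group at C-5; a fluoro group at C-4.
Substituent prefixes are cited in alphabetical order (multiplying prefixes like di-/tri- are ignored for ordering).
The name is 5-ethyl-4-fluorooct-5-enoic acid.

5-ethyl-4-fluorooct-5-enoic acid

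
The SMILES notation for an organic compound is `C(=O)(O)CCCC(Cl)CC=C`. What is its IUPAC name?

The longest carbon chain that includes the –COOH group and the multiple bond has 8 carbons, so the parent hydride is octane.
The highest-priority functional group is a carboxylic acid (terminal –COOH), so the name ends in -oic acid.
A C=C double bond in the chain gives the infix -ene-.
The numbering direction is chosen so that the carboxylic acid carbon is C-1 by definition.
With this numbering: the double bond between C-7 and C-8; a chloro group at C-5.
Assembling the pieces gives 5-chlorooct-7-enoic acid.

5-chlorooct-7-enoic acid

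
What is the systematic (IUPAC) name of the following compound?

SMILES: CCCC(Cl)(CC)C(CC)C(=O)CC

The longest chain bearing the carbonyl is 8 carbons long (octane).
The principal characteristic group is a ketone (C=O on an internal carbon), named with the suffix -one.
Choose the numbering such that numbering from this end puts the carbonyl group at C-3 rather than C-6.
That gives the carbonyl at C-3; a chloro group at C-5; ethyl groups at C-4 and C-5.
Substituent prefixes are cited in alphabetical order (multiplying prefixes like di-/tri- are ignored for ordering).
Putting it together: 5-chloro-4,5-diethyloctan-3-one.

5-chloro-4,5-diethyloctan-3-one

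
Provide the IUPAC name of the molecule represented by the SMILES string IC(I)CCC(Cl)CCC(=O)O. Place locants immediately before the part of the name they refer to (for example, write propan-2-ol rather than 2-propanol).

The longest chain bearing the –COOH group is 7 carbons long (heptane).
The principal characteristic group is a carboxylic acid (terminal –COOH), named with the suffix -oic acid.
The numbering direction is chosen so that the carboxylic acid carbon is C-1 by definition.
This places a chloro group at C-4; two iodo groups at C-7.
Prefixes are listed alphabetically: chloro, iodo.
The name is 4-chloro-7,7-diiodoheptanoic acid.

4-chloro-7,7-diiodoheptanoic acid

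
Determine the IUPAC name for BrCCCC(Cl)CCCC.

1-bromo-4-chlorooctane

The longest continuous carbon chain has 8 atoms, so the parent hydride is octane.
Choose the numbering such that the substituent locant set {1,4} is lower than {5,8} at the first point of difference.
This places a bromo group at C-1; a chloro group at C-4.
Prefixes are listed alphabetically: bromo, chloro.
Assembling the pieces gives 1-bromo-4-chlorooctane.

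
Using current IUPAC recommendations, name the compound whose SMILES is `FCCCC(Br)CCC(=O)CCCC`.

8-bromo-11-fluoroundecan-5-one

The longest chain bearing the carbonyl is 11 carbons long (undecane).
A ketone (C=O on an internal carbon) is the principal characteristic group, giving the suffix -one.
The numbering direction is chosen so that numbering from this end puts the carbonyl group at C-5 rather than C-7.
This places the carbonyl at C-5; a bromo group at C-8; a fluoro group at C-11.
Substituent prefixes are cited in alphabetical order (multiplying prefixes like di-/tri- are ignored for ordering).
Putting it together: 8-bromo-11-fluoroundecan-5-one.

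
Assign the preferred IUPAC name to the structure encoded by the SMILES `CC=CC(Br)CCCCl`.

4-bromo-7-chlorohept-2-ene

The longest carbon chain that includes the multiple bond has 7 carbons, so the parent hydride is heptane.
The chain contains a C=C double bond, so the unsaturation ending is -ene.
Number the chain so that numbering from this end puts the double bond at C-2 rather than C-5.
That gives the double bond between C-2 and C-3; a bromo group at C-4; a chloro group at C-7.
The substituents are ordered alphabetically, ignoring any di-/tri- multipliers.
Putting it together: 4-bromo-7-chlorohept-2-ene.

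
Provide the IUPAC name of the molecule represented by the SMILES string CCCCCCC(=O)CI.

Counting along the main chain through the carbonyl gives 8 carbons: the parent is octane.
The highest-priority functional group is a ketone (C=O on an internal carbon), so the name ends in -one.
Choose the numbering such that numbering from this end puts the carbonyl group at C-2 rather than C-7.
That gives the carbonyl at C-2; an iodo group at C-1.
Putting it together: 1-iodooctan-2-one.

1-iodooctan-2-one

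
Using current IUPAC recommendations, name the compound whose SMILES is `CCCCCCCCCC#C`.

The longest carbon chain that includes the multiple bond has 11 carbons, so the parent hydride is undecane.
The chain contains a C≡C triple bond, so the unsaturation ending is -yne.
The numbering direction is chosen so that numbering from this end puts the triple bond at C-1 rather than C-10.
That gives the triple bond between C-1 and C-2.
Putting it together: undec-1-yne.

undec-1-yne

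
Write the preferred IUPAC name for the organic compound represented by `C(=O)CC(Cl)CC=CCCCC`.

3-chlorodec-5-enal

The longest carbon chain that includes the –CHO group and the multiple bond has 10 carbons, so the parent hydride is decane.
The highest-priority functional group is an aldehyde (terminal –CHO), so the name ends in -al.
The chain contains a C=C double bond, so the unsaturation ending is -ene.
Number the chain so that the aldehyde carbon is C-1 by definition.
This places the double bond between C-5 and C-6; a chloro group at C-3.
Putting it together: 3-chlorodec-5-enal.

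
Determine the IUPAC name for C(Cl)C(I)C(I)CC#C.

Counting along the main chain through the multiple bond gives 6 carbons: the parent is hexane.
The chain contains a C≡C triple bond, so the unsaturation ending is -yne.
The numbering direction is chosen so that numbering from this end puts the triple bond at C-1 rather than C-5.
This places the triple bond between C-1 and C-2; a chloro group at C-6; iodo groups at C-4 and C-5.
The substituents are ordered alphabetically, ignoring any di-/tri- multipliers.
The name is 6-chloro-4,5-diiodohex-1-yne.

6-chloro-4,5-diiodohex-1-yne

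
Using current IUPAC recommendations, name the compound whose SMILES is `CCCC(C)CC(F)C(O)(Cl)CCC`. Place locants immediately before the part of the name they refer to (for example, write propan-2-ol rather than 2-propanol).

4-chloro-5-fluoro-7-methyldecan-4-ol

Counting along the main chain through the –OH group gives 10 carbons: the parent is decane.
The principal characteristic group is an alcohol (–OH), named with the suffix -ol.
The numbering direction is chosen so that numbering from this end puts the hydroxyl group at C-4 rather than C-7.
This places the hydroxyl at C-4; a chloro group at C-4; a fluoro group at C-5; a methyl group at C-7.
The substituents are ordered alphabetically, ignoring any di-/tri- multipliers.
Putting it together: 4-chloro-5-fluoro-7-methyldecan-4-ol.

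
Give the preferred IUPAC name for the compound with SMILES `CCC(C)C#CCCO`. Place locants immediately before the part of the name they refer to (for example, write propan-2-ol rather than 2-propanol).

Counting along the main chain through the –OH group and the multiple bond gives 7 carbons: the parent is heptane.
The highest-priority functional group is an alcohol (–OH), so the name ends in -ol.
There is one C≡C triple bond, indicated by the ending -yne.
Number the chain so that numbering from this end puts the hydroxyl group at C-1 rather than C-7.
That gives the hydroxyl at C-1; the triple bond between C-3 and C-4; a methyl group at C-5.
The name is 5-methylhept-3-yn-1-ol.

5-methylhept-3-yn-1-ol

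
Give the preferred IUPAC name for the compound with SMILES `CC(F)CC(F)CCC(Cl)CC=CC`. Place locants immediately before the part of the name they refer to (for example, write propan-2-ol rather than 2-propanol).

Counting along the main chain through the multiple bond gives 11 carbons: the parent is undecane.
The chain contains a C=C double bond, so the unsaturation ending is -ene.
The numbering direction is chosen so that numbering from this end puts the double bond at C-2 rather than C-9.
This places the double bond between C-2 and C-3; a chloro group at C-5; fluoro groups at C-8 and C-10.
The substituents are ordered alphabetically, ignoring any di-/tri- multipliers.
The name is 5-chloro-8,10-difluoroundec-2-ene.

5-chloro-8,10-difluoroundec-2-ene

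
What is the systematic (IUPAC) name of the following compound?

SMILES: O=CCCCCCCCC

nonanal

Counting along the main chain through the –CHO group gives 9 carbons: the parent is nonane.
The highest-priority functional group is an aldehyde (terminal –CHO), so the name ends in -al.
Choose the numbering such that the aldehyde carbon is C-1 by definition.
The name is nonanal.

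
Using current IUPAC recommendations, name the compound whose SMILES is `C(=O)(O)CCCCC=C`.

The longest carbon chain that includes the –COOH group and the multiple bond has 7 carbons, so the parent hydride is heptane.
The principal characteristic group is a carboxylic acid (terminal –COOH), named with the suffix -oic acid.
A C=C double bond in the chain gives the infix -ene-.
Number the chain so that the carboxylic acid carbon is C-1 by definition.
With this numbering: the double bond between C-6 and C-7.
Assembling the pieces gives hept-6-enoic acid.

hept-6-enoic acid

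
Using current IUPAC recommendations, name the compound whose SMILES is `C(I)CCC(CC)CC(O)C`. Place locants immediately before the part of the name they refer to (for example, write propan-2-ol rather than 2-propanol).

4-ethyl-7-iodoheptan-2-ol

Counting along the main chain through the –OH group gives 7 carbons: the parent is heptane.
The principal characteristic group is an alcohol (–OH), named with the suffix -ol.
The numbering direction is chosen so that numbering from this end puts the hydroxyl group at C-2 rather than C-6.
That gives the hydroxyl at C-2; an ethyl group at C-4; an iodo group at C-7.
Substituent prefixes are cited in alphabetical order (multiplying prefixes like di-/tri- are ignored for ordering).
Assembling the pieces gives 4-ethyl-7-iodoheptan-2-ol.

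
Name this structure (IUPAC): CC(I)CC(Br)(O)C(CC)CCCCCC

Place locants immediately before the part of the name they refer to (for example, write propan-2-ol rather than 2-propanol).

4-bromo-5-ethyl-2-iodoundecan-4-ol

The longest carbon chain that includes the –OH group has 11 carbons, so the parent hydride is undecane.
An alcohol (–OH) is the principal characteristic group, giving the suffix -ol.
Number the chain so that numbering from this end puts the hydroxyl group at C-4 rather than C-8.
That gives the hydroxyl at C-4; a bromo group at C-4; an ethyl group at C-5; an iodo group at C-2.
Substituent prefixes are cited in alphabetical order (multiplying prefixes like di-/tri- are ignored for ordering).
The name is 4-bromo-5-ethyl-2-iodoundecan-4-ol.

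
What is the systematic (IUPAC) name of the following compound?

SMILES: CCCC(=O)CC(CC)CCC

The longest carbon chain that includes the carbonyl has 9 carbons, so the parent hydride is nonane.
The highest-priority functional group is a ketone (C=O on an internal carbon), so the name ends in -one.
The numbering direction is chosen so that numbering from this end puts the carbonyl group at C-4 rather than C-6.
That gives the carbonyl at C-4; an ethyl group at C-6.
Putting it together: 6-ethylnonan-4-one.

6-ethylnonan-4-one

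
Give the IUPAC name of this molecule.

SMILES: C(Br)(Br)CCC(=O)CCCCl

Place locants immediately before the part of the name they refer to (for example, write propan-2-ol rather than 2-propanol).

1,1-dibromo-7-chloroheptan-4-one

The longest carbon chain that includes the carbonyl has 7 carbons, so the parent hydride is heptane.
The principal characteristic group is a ketone (C=O on an internal carbon), named with the suffix -one.
Number the chain so that the substituent locant set {1,1,7} is lower than {1,7,7} at the first point of difference.
This places the carbonyl at C-4; two bromo groups at C-1; a chloro group at C-7.
Substituent prefixes are cited in alphabetical order (multiplying prefixes like di-/tri- are ignored for ordering).
Assembling the pieces gives 1,1-dibromo-7-chloroheptan-4-one.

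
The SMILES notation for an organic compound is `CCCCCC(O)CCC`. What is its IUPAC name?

nonan-4-ol

The longest chain bearing the –OH group is 9 carbons long (nonane).
An alcohol (–OH) is the principal characteristic group, giving the suffix -ol.
Number the chain so that numbering from this end puts the hydroxyl group at C-4 rather than C-6.
This places the hydroxyl at C-4.
The name is nonan-4-ol.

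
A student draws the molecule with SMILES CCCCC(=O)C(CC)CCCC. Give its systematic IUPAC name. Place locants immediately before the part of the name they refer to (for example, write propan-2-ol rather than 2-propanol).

6-ethyldecan-5-one

Counting along the main chain through the carbonyl gives 10 carbons: the parent is decane.
The highest-priority functional group is a ketone (C=O on an internal carbon), so the name ends in -one.
The numbering direction is chosen so that numbering from this end puts the carbonyl group at C-5 rather than C-6.
With this numbering: the carbonyl at C-5; an ethyl group at C-6.
Assembling the pieces gives 6-ethyldecan-5-one.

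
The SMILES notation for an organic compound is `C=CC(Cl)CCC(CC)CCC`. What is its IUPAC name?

Counting along the main chain through the multiple bond gives 9 carbons: the parent is nonane.
A C=C double bond in the chain gives the infix -ene-.
Number the chain so that numbering from this end puts the double bond at C-1 rather than C-8.
This places the double bond between C-1 and C-2; a chloro group at C-3; an ethyl group at C-6.
Substituent prefixes are cited in alphabetical order (multiplying prefixes like di-/tri- are ignored for ordering).
Assembling the pieces gives 3-chloro-6-ethylnon-1-ene.

3-chloro-6-ethylnon-1-ene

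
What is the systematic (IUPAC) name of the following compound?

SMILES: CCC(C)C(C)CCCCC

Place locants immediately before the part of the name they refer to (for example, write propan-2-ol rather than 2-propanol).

3,4-dimethylnonane

The longest carbon chain is 9 atoms: the parent is nonane.
Number the chain so that the substituent locant set {3,4} is lower than {6,7} at the first point of difference.
With this numbering: methyl groups at C-3 and C-4.
Assembling the pieces gives 3,4-dimethylnonane.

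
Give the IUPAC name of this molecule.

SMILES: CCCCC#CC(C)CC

3-methylnon-4-yne

The longest chain bearing the multiple bond is 9 carbons long (nonane).
There is one C≡C triple bond, indicated by the ending -yne.
Number the chain so that numbering from this end puts the triple bond at C-4 rather than C-5.
This places the triple bond between C-4 and C-5; a methyl group at C-3.
The name is 3-methylnon-4-yne.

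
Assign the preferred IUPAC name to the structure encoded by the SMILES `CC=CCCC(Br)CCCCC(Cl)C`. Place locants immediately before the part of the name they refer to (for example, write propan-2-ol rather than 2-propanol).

Counting along the main chain through the multiple bond gives 12 carbons: the parent is dodecane.
The chain contains a C=C double bond, so the unsaturation ending is -ene.
Number the chain so that numbering from this end puts the double bond at C-2 rather than C-10.
That gives the double bond between C-2 and C-3; a bromo group at C-6; a chloro group at C-11.
The substituents are ordered alphabetically, ignoring any di-/tri- multipliers.
Assembling the pieces gives 6-bromo-11-chlorododec-2-ene.

6-bromo-11-chlorododec-2-ene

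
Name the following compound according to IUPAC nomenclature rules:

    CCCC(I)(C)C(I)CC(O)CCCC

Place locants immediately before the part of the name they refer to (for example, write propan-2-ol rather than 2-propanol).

7,8-diiodo-8-methylundecan-5-ol

The longest carbon chain that includes the –OH group has 11 carbons, so the parent hydride is undecane.
The principal characteristic group is an alcohol (–OH), named with the suffix -ol.
Number the chain so that numbering from this end puts the hydroxyl group at C-5 rather than C-7.
That gives the hydroxyl at C-5; iodo groups at C-7 and C-8; a methyl group at C-8.
The substituents are ordered alphabetically, ignoring any di-/tri- multipliers.
Putting it together: 7,8-diiodo-8-methylundecan-5-ol.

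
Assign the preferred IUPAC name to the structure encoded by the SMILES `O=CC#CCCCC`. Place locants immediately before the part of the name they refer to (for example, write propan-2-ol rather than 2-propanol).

The longest carbon chain that includes the –CHO group and the multiple bond has 7 carbons, so the parent hydride is heptane.
The principal characteristic group is an aldehyde (terminal –CHO), named with the suffix -al.
A C≡C triple bond in the chain gives the infix -yne-.
Choose the numbering such that the aldehyde carbon is C-1 by definition.
That gives the triple bond between C-2 and C-3.
Assembling the pieces gives hept-2-ynal.

hept-2-ynal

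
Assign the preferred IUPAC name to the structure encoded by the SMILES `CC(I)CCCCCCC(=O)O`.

8-iodononanoic acid

The longest carbon chain that includes the –COOH group has 9 carbons, so the parent hydride is nonane.
A carboxylic acid (terminal –COOH) is the principal characteristic group, giving the suffix -oic acid.
The numbering direction is chosen so that the carboxylic acid carbon is C-1 by definition.
That gives an iodo group at C-8.
Putting it together: 8-iodononanoic acid.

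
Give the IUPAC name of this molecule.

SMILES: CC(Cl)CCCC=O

5-chlorohexanal

The longest carbon chain that includes the –CHO group has 6 carbons, so the parent hydride is hexane.
The principal characteristic group is an aldehyde (terminal –CHO), named with the suffix -al.
Number the chain so that the aldehyde carbon is C-1 by definition.
This places a chloro group at C-5.
Assembling the pieces gives 5-chlorohexanal.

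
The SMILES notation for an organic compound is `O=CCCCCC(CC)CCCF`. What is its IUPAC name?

6-ethyl-9-fluorononanal

The longest carbon chain that includes the –CHO group has 9 carbons, so the parent hydride is nonane.
The highest-priority functional group is an aldehyde (terminal –CHO), so the name ends in -al.
The numbering direction is chosen so that the aldehyde carbon is C-1 by definition.
With this numbering: an ethyl group at C-6; a fluoro group at C-9.
The substituents are ordered alphabetically, ignoring any di-/tri- multipliers.
Assembling the pieces gives 6-ethyl-9-fluorononanal.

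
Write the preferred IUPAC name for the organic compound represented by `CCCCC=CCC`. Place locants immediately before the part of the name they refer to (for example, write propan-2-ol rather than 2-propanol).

oct-3-ene

The longest chain bearing the multiple bond is 8 carbons long (octane).
A C=C double bond in the chain gives the infix -ene-.
The numbering direction is chosen so that numbering from this end puts the double bond at C-3 rather than C-5.
This places the double bond between C-3 and C-4.
The name is oct-3-ene.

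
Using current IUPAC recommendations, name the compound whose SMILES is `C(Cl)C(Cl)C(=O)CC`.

The longest chain bearing the carbonyl is 5 carbons long (pentane).
A ketone (C=O on an internal carbon) is the principal characteristic group, giving the suffix -one.
The numbering direction is chosen so that the substituent locant set {1,2} is lower than {4,5} at the first point of difference.
With this numbering: the carbonyl at C-3; chloro groups at C-1 and C-2.
Putting it together: 1,2-dichloropentan-3-one.

1,2-dichloropentan-3-one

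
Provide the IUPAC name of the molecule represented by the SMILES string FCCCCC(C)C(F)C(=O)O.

2,7-difluoro-3-methylheptanoic acid

Counting along the main chain through the –COOH group gives 7 carbons: the parent is heptane.
A carboxylic acid (terminal –COOH) is the principal characteristic group, giving the suffix -oic acid.
The numbering direction is chosen so that the carboxylic acid carbon is C-1 by definition.
This places fluoro groups at C-2 and C-7; a methyl group at C-3.
Substituent prefixes are cited in alphabetical order (multiplying prefixes like di-/tri- are ignored for ordering).
Assembling the pieces gives 2,7-difluoro-3-methylheptanoic acid.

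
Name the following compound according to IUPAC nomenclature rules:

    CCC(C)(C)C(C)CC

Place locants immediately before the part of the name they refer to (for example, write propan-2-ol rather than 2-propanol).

The longest carbon chain is 6 atoms: the parent is hexane.
Choose the numbering such that the substituent locant set {3,3,4} is lower than {3,4,4} at the first point of difference.
This places methyl groups at C-3 (×2) and C-4.
Assembling the pieces gives 3,3,4-trimethylhexane.

3,3,4-trimethylhexane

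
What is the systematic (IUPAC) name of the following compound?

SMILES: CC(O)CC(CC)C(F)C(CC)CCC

4,6-diethyl-5-fluorononan-2-ol

The longest carbon chain that includes the –OH group has 9 carbons, so the parent hydride is nonane.
The principal characteristic group is an alcohol (–OH), named with the suffix -ol.
The numbering direction is chosen so that numbering from this end puts the hydroxyl group at C-2 rather than C-8.
That gives the hydroxyl at C-2; ethyl groups at C-4 and C-6; a fluoro group at C-5.
Prefixes are listed alphabetically: ethyl, fluoro.
Putting it together: 4,6-diethyl-5-fluorononan-2-ol.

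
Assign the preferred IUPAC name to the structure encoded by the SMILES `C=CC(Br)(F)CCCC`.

3-bromo-3-fluorohept-1-ene

The longest chain bearing the multiple bond is 7 carbons long (heptane).
There is one C=C double bond, indicated by the ending -ene.
Number the chain so that numbering from this end puts the double bond at C-1 rather than C-6.
This places the double bond between C-1 and C-2; a bromo group at C-3; a fluoro group at C-3.
The substituents are ordered alphabetically, ignoring any di-/tri- multipliers.
The name is 3-bromo-3-fluorohept-1-ene.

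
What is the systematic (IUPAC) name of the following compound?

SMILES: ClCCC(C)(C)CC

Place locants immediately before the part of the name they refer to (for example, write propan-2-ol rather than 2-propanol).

The longest carbon chain is 5 atoms: the parent is pentane.
The numbering direction is chosen so that the substituent locant set {1,3,3} is lower than {3,3,5} at the first point of difference.
With this numbering: a chloro group at C-1; two methyl groups at C-3.
Prefixes are listed alphabetically: chloro, methyl.
Assembling the pieces gives 1-chloro-3,3-dimethylpentane.

1-chloro-3,3-dimethylpentane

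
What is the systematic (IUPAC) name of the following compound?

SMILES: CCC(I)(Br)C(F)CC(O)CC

The longest carbon chain that includes the –OH group has 8 carbons, so the parent hydride is octane.
The highest-priority functional group is an alcohol (–OH), so the name ends in -ol.
Choose the numbering such that numbering from this end puts the hydroxyl group at C-3 rather than C-6.
That gives the hydroxyl at C-3; a bromo group at C-6; a fluoro group at C-5; an iodo group at C-6.
Prefixes are listed alphabetically: bromo, fluoro, iodo.
The name is 6-bromo-5-fluoro-6-iodooctan-3-ol.

6-bromo-5-fluoro-6-iodooctan-3-ol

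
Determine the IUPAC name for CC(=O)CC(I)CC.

The longest carbon chain that includes the carbonyl has 6 carbons, so the parent hydride is hexane.
The principal characteristic group is a ketone (C=O on an internal carbon), named with the suffix -one.
Number the chain so that numbering from this end puts the carbonyl group at C-2 rather than C-5.
With this numbering: the carbonyl at C-2; an iodo group at C-4.
The name is 4-iodohexan-2-one.

4-iodohexan-2-one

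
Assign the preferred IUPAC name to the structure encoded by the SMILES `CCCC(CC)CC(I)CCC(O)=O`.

6-ethyl-4-iodononanoic acid

Counting along the main chain through the –COOH group gives 9 carbons: the parent is nonane.
The principal characteristic group is a carboxylic acid (terminal –COOH), named with the suffix -oic acid.
Choose the numbering such that the carboxylic acid carbon is C-1 by definition.
That gives an ethyl group at C-6; an iodo group at C-4.
Prefixes are listed alphabetically: ethyl, iodo.
Assembling the pieces gives 6-ethyl-4-iodononanoic acid.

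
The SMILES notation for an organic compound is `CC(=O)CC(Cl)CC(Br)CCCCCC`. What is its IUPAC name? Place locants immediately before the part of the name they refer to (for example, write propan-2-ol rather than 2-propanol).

6-bromo-4-chlorododecan-2-one

The longest carbon chain that includes the carbonyl has 12 carbons, so the parent hydride is dodecane.
The highest-priority functional group is a ketone (C=O on an internal carbon), so the name ends in -one.
Number the chain so that numbering from this end puts the carbonyl group at C-2 rather than C-11.
That gives the carbonyl at C-2; a bromo group at C-6; a chloro group at C-4.
Prefixes are listed alphabetically: bromo, chloro.
The name is 6-bromo-4-chlorododecan-2-one.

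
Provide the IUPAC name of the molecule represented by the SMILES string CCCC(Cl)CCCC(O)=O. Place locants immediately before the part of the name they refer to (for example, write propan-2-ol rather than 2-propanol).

Counting along the main chain through the –COOH group gives 8 carbons: the parent is octane.
The highest-priority functional group is a carboxylic acid (terminal –COOH), so the name ends in -oic acid.
Number the chain so that the carboxylic acid carbon is C-1 by definition.
That gives a chloro group at C-5.
The name is 5-chlorooctanoic acid.

5-chlorooctanoic acid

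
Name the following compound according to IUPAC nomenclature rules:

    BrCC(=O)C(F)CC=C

1-bromo-3-fluorohex-5-en-2-one

The longest chain bearing the carbonyl and the multiple bond is 6 carbons long (hexane).
A ketone (C=O on an internal carbon) is the principal characteristic group, giving the suffix -one.
There is one C=C double bond, indicated by the ending -ene.
Number the chain so that numbering from this end puts the carbonyl group at C-2 rather than C-5.
That gives the carbonyl at C-2; the double bond between C-5 and C-6; a bromo group at C-1; a fluoro group at C-3.
Substituent prefixes are cited in alphabetical order (multiplying prefixes like di-/tri- are ignored for ordering).
Assembling the pieces gives 1-bromo-3-fluorohex-5-en-2-one.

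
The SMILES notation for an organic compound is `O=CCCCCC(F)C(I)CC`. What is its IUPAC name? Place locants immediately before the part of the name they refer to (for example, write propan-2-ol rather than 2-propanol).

6-fluoro-7-iodononanal

The longest chain bearing the –CHO group is 9 carbons long (nonane).
The principal characteristic group is an aldehyde (terminal –CHO), named with the suffix -al.
Number the chain so that the aldehyde carbon is C-1 by definition.
That gives a fluoro group at C-6; an iodo group at C-7.
Substituent prefixes are cited in alphabetical order (multiplying prefixes like di-/tri- are ignored for ordering).
The name is 6-fluoro-7-iodononanal.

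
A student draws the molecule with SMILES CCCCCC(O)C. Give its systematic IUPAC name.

The longest carbon chain that includes the –OH group has 7 carbons, so the parent hydride is heptane.
The principal characteristic group is an alcohol (–OH), named with the suffix -ol.
Choose the numbering such that numbering from this end puts the hydroxyl group at C-2 rather than C-6.
This places the hydroxyl at C-2.
Assembling the pieces gives heptan-2-ol.

heptan-2-ol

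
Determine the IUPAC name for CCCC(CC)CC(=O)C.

4-ethylheptan-2-one

The longest carbon chain that includes the carbonyl has 7 carbons, so the parent hydride is heptane.
The principal characteristic group is a ketone (C=O on an internal carbon), named with the suffix -one.
Choose the numbering such that numbering from this end puts the carbonyl group at C-2 rather than C-6.
That gives the carbonyl at C-2; an ethyl group at C-4.
Assembling the pieces gives 4-ethylheptan-2-one.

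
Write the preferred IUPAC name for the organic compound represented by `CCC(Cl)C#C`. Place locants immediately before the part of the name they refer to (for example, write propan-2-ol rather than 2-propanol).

Counting along the main chain through the multiple bond gives 5 carbons: the parent is pentane.
The chain contains a C≡C triple bond, so the unsaturation ending is -yne.
The numbering direction is chosen so that numbering from this end puts the triple bond at C-1 rather than C-4.
This places the triple bond between C-1 and C-2; a chloro group at C-3.
Assembling the pieces gives 3-chloropent-1-yne.

3-chloropent-1-yne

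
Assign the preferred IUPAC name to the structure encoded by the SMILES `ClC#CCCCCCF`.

1-chloro-7-fluorohept-1-yne

The longest carbon chain that includes the multiple bond has 7 carbons, so the parent hydride is heptane.
A C≡C triple bond in the chain gives the infix -yne-.
Choose the numbering such that numbering from this end puts the triple bond at C-1 rather than C-6.
With this numbering: the triple bond between C-1 and C-2; a chloro group at C-1; a fluoro group at C-7.
Prefixes are listed alphabetically: chloro, fluoro.
Assembling the pieces gives 1-chloro-7-fluorohept-1-yne.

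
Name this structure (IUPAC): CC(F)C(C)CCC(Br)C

The parent chain contains 7 carbons (heptane).
Number the chain so that the substituent locant set {2,3,6} is lower than {2,5,6} at the first point of difference.
That gives a bromo group at C-6; a fluoro group at C-2; a methyl group at C-3.
Substituent prefixes are cited in alphabetical order (multiplying prefixes like di-/tri- are ignored for ordering).
Putting it together: 6-bromo-2-fluoro-3-methylheptane.

6-bromo-2-fluoro-3-methylheptane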